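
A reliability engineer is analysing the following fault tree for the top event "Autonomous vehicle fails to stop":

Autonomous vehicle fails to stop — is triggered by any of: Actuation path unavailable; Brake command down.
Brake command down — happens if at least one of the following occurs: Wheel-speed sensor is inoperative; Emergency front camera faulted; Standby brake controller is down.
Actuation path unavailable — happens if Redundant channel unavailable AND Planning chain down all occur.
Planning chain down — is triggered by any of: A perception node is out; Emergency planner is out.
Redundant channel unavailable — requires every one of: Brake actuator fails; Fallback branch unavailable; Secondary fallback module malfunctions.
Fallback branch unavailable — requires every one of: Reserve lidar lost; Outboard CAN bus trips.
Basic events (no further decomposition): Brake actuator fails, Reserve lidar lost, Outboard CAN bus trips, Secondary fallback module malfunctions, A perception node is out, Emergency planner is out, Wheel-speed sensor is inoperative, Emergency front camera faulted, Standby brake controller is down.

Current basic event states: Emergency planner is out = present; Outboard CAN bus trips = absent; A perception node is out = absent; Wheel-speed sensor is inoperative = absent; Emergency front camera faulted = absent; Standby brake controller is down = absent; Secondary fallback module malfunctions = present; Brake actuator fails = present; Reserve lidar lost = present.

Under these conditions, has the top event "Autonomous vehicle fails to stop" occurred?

No

Fallback branch unavailable [AND]: Reserve lidar lost=occurs, Outboard CAN bus trips=not → not all inputs occur → does not occur.
Redundant channel unavailable [AND]: Brake actuator fails=occurs, Fallback branch unavailable=not, Secondary fallback module malfunctions=occurs → not all inputs occur → does not occur.
Planning chain down [OR]: A perception node is out=not, Emergency planner is out=occurs → at least one input occurs → occurs.
Actuation path unavailable [AND]: Redundant channel unavailable=not, Planning chain down=occurs → not all inputs occur → does not occur.
Brake command down [OR]: Wheel-speed sensor is inoperative=not, Emergency front camera faulted=not, Standby brake controller is down=not → no input occurs → does not occur.
Autonomous vehicle fails to stop [OR]: Actuation path unavailable=not, Brake command down=not → no input occurs → does not occur.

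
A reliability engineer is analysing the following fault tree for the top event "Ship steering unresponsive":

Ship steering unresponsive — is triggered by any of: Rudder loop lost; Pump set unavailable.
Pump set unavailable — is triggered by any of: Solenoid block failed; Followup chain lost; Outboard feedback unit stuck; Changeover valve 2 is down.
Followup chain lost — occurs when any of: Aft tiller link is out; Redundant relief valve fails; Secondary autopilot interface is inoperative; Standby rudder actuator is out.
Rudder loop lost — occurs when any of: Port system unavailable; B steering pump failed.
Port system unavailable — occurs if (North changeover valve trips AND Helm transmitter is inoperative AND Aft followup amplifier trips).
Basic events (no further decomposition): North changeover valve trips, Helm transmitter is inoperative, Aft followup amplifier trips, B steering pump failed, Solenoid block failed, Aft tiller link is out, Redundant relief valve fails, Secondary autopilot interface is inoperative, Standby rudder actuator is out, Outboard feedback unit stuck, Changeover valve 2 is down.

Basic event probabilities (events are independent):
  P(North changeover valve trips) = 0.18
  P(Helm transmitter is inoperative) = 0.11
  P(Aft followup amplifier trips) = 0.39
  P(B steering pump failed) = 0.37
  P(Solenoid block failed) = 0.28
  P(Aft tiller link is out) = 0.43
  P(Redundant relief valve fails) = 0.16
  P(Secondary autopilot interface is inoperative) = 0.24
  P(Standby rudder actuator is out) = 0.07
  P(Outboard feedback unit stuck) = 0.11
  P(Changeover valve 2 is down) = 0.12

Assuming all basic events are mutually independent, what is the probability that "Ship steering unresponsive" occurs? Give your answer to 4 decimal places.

0.8807

P(Port system unavailable) [AND] = 0.18 × 0.11 × 0.39 = 0.007722
P(Rudder loop lost) [OR] = 1 − (1−0.007722) × (1−0.37) = 0.374865
P(Followup chain lost) [OR] = 1 − (1−0.43) × (1−0.16) × (1−0.24) × (1−0.07) = 0.661584
P(Pump set unavailable) [OR] = 1 − (1−0.28) × (1−0.661584) × (1−0.11) × (1−0.12) = 0.809166
P(Ship steering unresponsive) [OR] = 1 − (1−0.374865) × (1−0.809166) = 0.880703
Rounded to 4 decimal places: P(Ship steering unresponsive) ≈ 0.8807.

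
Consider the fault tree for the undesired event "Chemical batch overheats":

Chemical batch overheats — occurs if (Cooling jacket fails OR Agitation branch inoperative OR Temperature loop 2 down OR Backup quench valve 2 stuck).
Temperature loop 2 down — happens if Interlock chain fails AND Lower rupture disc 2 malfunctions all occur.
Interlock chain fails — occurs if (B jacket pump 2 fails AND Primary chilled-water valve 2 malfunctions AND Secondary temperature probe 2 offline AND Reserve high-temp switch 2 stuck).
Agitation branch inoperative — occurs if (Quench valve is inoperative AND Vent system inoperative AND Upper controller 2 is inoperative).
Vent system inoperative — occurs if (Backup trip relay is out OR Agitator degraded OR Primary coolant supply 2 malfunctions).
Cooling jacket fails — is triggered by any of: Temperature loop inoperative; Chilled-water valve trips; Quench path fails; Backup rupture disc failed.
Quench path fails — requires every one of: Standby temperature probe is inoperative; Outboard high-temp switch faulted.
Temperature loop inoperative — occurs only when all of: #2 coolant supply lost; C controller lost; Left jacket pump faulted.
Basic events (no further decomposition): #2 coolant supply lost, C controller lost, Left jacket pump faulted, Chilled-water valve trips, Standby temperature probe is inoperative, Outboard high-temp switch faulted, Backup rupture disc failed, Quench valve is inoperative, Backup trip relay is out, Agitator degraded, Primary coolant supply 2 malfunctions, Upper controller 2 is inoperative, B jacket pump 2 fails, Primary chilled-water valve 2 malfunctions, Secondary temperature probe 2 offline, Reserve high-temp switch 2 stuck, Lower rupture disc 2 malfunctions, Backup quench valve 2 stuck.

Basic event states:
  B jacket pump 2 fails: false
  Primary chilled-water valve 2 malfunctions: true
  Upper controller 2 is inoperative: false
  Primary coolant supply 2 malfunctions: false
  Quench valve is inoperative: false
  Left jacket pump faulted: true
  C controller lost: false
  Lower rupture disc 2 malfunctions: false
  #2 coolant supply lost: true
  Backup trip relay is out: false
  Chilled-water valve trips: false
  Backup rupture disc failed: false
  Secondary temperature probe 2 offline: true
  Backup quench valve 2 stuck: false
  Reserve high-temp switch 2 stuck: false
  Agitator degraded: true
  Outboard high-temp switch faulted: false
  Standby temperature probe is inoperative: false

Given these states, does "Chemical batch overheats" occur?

No

Temperature loop inoperative [AND]: #2 coolant supply lost=occurs, C controller lost=not, Left jacket pump faulted=occurs → not all inputs occur → does not occur.
Quench path fails [AND]: Standby temperature probe is inoperative=not, Outboard high-temp switch faulted=not → not all inputs occur → does not occur.
Cooling jacket fails [OR]: Temperature loop inoperative=not, Chilled-water valve trips=not, Quench path fails=not, Backup rupture disc failed=not → no input occurs → does not occur.
Vent system inoperative [OR]: Backup trip relay is out=not, Agitator degraded=occurs, Primary coolant supply 2 malfunctions=not → at least one input occurs → occurs.
Agitation branch inoperative [AND]: Quench valve is inoperative=not, Vent system inoperative=occurs, Upper controller 2 is inoperative=not → not all inputs occur → does not occur.
Interlock chain fails [AND]: B jacket pump 2 fails=not, Primary chilled-water valve 2 malfunctions=occurs, Secondary temperature probe 2 offline=occurs, Reserve high-temp switch 2 stuck=not → not all inputs occur → does not occur.
Temperature loop 2 down [AND]: Interlock chain fails=not, Lower rupture disc 2 malfunctions=not → not all inputs occur → does not occur.
Chemical batch overheats [OR]: Cooling jacket fails=not, Agitation branch inoperative=not, Temperature loop 2 down=not, Backup quench valve 2 stuck=not → no input occurs → does not occur.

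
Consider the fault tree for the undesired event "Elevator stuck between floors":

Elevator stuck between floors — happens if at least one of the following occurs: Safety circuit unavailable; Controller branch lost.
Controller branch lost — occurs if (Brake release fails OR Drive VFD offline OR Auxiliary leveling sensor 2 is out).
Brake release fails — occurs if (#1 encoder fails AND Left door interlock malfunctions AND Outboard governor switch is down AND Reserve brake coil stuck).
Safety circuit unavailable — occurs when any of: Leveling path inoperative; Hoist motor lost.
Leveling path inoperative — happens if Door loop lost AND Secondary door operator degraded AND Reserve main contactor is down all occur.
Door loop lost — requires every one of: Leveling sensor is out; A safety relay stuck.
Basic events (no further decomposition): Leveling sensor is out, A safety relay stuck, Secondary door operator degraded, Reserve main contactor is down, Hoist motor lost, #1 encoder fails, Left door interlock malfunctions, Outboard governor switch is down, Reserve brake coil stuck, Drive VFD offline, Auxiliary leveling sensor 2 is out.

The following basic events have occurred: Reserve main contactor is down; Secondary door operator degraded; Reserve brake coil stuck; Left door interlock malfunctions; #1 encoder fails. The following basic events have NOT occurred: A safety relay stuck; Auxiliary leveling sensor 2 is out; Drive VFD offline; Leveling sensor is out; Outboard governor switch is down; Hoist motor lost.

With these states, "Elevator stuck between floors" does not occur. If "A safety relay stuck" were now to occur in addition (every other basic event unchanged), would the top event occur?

Counterfactual: set "A safety relay stuck" to occurred.
Door loop lost [AND]: Leveling sensor is out=not, A safety relay stuck=occurs → not all inputs occur → does not occur.
Leveling path inoperative [AND]: Door loop lost=not, Secondary door operator degraded=occurs, Reserve main contactor is down=occurs → not all inputs occur → does not occur.
Safety circuit unavailable [OR]: Leveling path inoperative=not, Hoist motor lost=not → no input occurs → does not occur.
Brake release fails [AND]: #1 encoder fails=occurs, Left door interlock malfunctions=occurs, Outboard governor switch is down=not, Reserve brake coil stuck=occurs → not all inputs occur → does not occur.
Controller branch lost [OR]: Brake release fails=not, Drive VFD offline=not, Auxiliary leveling sensor 2 is out=not → no input occurs → does not occur.
Elevator stuck between floors [OR]: Safety circuit unavailable=not, Controller branch lost=not → no input occurs → does not occur.

No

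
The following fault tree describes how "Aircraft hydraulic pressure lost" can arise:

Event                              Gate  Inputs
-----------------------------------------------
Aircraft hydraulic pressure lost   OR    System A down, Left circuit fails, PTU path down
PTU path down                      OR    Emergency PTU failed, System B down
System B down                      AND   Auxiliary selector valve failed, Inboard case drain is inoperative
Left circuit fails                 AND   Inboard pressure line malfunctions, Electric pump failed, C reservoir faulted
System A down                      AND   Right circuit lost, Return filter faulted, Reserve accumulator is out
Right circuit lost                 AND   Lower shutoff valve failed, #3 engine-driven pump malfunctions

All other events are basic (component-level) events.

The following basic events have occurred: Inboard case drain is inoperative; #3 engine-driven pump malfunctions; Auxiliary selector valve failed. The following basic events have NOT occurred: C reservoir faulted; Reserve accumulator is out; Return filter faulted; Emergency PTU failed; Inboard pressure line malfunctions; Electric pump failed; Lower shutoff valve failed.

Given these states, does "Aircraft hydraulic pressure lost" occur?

Right circuit lost [AND]: Lower shutoff valve failed=not, #3 engine-driven pump malfunctions=occurs → not all inputs occur → does not occur.
System A down [AND]: Right circuit lost=not, Return filter faulted=not, Reserve accumulator is out=not → not all inputs occur → does not occur.
Left circuit fails [AND]: Inboard pressure line malfunctions=not, Electric pump failed=not, C reservoir faulted=not → not all inputs occur → does not occur.
System B down [AND]: Auxiliary selector valve failed=occurs, Inboard case drain is inoperative=occurs → all inputs occur → occurs.
PTU path down [OR]: Emergency PTU failed=not, System B down=occurs → at least one input occurs → occurs.
Aircraft hydraulic pressure lost [OR]: System A down=not, Left circuit fails=not, PTU path down=occurs → at least one input occurs → occurs.

Yes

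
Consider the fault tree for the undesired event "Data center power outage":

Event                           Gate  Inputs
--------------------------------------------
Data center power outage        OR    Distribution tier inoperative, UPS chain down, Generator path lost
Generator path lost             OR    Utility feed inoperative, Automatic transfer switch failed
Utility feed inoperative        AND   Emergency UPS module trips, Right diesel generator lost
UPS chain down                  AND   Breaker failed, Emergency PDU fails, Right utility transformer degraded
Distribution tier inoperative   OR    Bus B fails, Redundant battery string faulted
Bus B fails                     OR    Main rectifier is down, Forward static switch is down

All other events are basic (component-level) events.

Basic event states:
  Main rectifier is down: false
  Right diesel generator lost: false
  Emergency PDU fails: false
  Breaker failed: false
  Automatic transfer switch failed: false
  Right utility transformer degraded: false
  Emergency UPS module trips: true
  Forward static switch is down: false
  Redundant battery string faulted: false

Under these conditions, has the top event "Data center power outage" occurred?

Bus B fails [OR]: Main rectifier is down=not, Forward static switch is down=not → no input occurs → does not occur.
Distribution tier inoperative [OR]: Bus B fails=not, Redundant battery string faulted=not → no input occurs → does not occur.
UPS chain down [AND]: Breaker failed=not, Emergency PDU fails=not, Right utility transformer degraded=not → not all inputs occur → does not occur.
Utility feed inoperative [AND]: Emergency UPS module trips=occurs, Right diesel generator lost=not → not all inputs occur → does not occur.
Generator path lost [OR]: Utility feed inoperative=not, Automatic transfer switch failed=not → no input occurs → does not occur.
Data center power outage [OR]: Distribution tier inoperative=not, UPS chain down=not, Generator path lost=not → no input occurs → does not occur.

No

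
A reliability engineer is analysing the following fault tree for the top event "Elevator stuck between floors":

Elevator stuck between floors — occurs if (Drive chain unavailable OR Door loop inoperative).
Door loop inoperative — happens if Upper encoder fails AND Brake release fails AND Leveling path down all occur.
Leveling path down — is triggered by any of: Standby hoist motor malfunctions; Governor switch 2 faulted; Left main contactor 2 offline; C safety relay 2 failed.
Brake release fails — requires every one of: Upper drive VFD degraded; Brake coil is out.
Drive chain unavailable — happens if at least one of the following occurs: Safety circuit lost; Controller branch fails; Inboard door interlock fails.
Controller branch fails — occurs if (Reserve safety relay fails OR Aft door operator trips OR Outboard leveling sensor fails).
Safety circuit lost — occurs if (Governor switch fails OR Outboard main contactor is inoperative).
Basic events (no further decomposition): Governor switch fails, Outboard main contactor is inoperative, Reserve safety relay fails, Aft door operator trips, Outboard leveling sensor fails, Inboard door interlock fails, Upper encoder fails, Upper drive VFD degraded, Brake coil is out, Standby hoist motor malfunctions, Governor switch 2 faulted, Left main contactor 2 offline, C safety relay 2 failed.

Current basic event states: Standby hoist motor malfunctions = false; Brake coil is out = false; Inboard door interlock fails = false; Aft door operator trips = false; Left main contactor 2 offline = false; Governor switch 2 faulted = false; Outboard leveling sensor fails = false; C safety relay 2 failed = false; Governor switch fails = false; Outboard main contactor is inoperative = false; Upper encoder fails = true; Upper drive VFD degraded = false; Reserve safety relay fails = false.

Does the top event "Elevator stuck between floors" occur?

No

Safety circuit lost [OR]: Governor switch fails=not, Outboard main contactor is inoperative=not → no input occurs → does not occur.
Controller branch fails [OR]: Reserve safety relay fails=not, Aft door operator trips=not, Outboard leveling sensor fails=not → no input occurs → does not occur.
Drive chain unavailable [OR]: Safety circuit lost=not, Controller branch fails=not, Inboard door interlock fails=not → no input occurs → does not occur.
Brake release fails [AND]: Upper drive VFD degraded=not, Brake coil is out=not → not all inputs occur → does not occur.
Leveling path down [OR]: Standby hoist motor malfunctions=not, Governor switch 2 faulted=not, Left main contactor 2 offline=not, C safety relay 2 failed=not → no input occurs → does not occur.
Door loop inoperative [AND]: Upper encoder fails=occurs, Brake release fails=not, Leveling path down=not → not all inputs occur → does not occur.
Elevator stuck between floors [OR]: Drive chain unavailable=not, Door loop inoperative=not → no input occurs → does not occur.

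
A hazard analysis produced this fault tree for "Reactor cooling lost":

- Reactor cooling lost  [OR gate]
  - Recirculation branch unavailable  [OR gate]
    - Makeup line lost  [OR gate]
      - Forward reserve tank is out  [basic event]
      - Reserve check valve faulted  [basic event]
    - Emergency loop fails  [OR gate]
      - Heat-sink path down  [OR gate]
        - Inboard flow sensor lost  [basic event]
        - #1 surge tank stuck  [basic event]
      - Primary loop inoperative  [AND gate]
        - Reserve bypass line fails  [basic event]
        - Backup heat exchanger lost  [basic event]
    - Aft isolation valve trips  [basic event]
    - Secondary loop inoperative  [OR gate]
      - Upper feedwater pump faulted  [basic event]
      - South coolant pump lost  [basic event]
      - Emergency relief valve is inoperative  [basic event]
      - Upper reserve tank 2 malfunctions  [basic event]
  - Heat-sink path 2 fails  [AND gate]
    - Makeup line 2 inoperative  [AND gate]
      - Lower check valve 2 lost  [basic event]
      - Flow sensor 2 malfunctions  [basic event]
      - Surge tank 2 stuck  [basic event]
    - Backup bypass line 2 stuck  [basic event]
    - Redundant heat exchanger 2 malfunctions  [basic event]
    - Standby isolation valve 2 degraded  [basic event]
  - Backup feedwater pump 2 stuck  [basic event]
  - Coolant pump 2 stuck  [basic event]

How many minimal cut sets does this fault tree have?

13

Makeup line lost [OR]: union of children's cut sets → 2 cut set(s).
Heat-sink path down [OR]: union of children's cut sets → 2 cut set(s).
Primary loop inoperative [AND]: one cut set from each child combined → 1 × 1 = 1 cut set(s).
Emergency loop fails [OR]: union of children's cut sets → 3 cut set(s).
Secondary loop inoperative [OR]: union of children's cut sets → 4 cut set(s).
Recirculation branch unavailable [OR]: union of children's cut sets → 10 cut set(s).
Makeup line 2 inoperative [AND]: one cut set from each child combined → 1 × 1 × 1 = 1 cut set(s).
Heat-sink path 2 fails [AND]: one cut set from each child combined → 1 × 1 × 1 × 1 = 1 cut set(s).
Reactor cooling lost [OR]: union of children's cut sets → 13 cut set(s).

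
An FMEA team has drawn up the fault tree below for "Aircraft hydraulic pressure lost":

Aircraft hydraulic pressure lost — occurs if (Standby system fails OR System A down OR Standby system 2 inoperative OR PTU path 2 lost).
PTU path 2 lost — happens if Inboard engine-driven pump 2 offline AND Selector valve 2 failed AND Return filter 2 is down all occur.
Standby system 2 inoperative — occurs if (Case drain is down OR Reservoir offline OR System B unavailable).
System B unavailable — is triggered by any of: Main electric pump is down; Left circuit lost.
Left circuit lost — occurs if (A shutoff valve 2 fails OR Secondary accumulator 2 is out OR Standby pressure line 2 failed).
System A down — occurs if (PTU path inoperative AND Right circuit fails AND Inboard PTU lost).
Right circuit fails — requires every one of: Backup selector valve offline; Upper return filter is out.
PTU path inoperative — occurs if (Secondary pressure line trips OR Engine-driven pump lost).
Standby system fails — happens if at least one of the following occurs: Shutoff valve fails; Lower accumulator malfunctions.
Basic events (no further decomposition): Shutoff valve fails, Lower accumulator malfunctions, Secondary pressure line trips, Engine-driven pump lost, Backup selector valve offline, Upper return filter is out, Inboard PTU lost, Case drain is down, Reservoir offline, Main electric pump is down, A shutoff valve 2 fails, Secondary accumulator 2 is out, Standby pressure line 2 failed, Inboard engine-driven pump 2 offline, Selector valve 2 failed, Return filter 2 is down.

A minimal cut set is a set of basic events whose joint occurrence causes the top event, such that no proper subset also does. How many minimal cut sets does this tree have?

Standby system fails [OR]: union of children's cut sets → 2 cut set(s).
PTU path inoperative [OR]: union of children's cut sets → 2 cut set(s).
Right circuit fails [AND]: one cut set from each child combined → 1 × 1 = 1 cut set(s).
System A down [AND]: one cut set from each child combined → 2 × 1 × 1 = 2 cut set(s).
Left circuit lost [OR]: union of children's cut sets → 3 cut set(s).
System B unavailable [OR]: union of children's cut sets → 4 cut set(s).
Standby system 2 inoperative [OR]: union of children's cut sets → 6 cut set(s).
PTU path 2 lost [AND]: one cut set from each child combined → 1 × 1 × 1 = 1 cut set(s).
Aircraft hydraulic pressure lost [OR]: union of children's cut sets → 11 cut set(s).

11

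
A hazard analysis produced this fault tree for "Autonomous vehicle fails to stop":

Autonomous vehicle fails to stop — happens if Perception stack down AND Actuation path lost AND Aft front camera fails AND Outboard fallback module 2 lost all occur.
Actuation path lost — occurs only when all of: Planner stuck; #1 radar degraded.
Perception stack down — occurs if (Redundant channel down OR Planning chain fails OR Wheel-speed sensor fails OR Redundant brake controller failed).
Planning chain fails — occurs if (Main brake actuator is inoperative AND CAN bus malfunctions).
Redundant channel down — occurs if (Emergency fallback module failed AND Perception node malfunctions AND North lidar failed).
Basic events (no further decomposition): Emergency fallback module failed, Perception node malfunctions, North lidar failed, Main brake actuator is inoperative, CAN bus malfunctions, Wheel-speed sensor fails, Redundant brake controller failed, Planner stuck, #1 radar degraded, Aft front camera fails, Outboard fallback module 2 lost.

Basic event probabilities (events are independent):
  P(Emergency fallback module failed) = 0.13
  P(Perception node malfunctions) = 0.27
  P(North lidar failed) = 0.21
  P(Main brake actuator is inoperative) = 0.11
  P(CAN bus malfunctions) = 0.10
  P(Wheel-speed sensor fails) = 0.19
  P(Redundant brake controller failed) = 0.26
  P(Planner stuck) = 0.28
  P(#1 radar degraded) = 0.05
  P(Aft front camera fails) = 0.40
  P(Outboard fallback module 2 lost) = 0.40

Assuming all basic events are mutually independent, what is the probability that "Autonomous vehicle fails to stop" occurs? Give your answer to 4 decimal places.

P(Redundant channel down) [AND] = 0.13 × 0.27 × 0.21 = 0.007371
P(Planning chain fails) [AND] = 0.11 × 0.10 = 0.011000
P(Perception stack down) [OR] = 1 − (1−0.007371) × (1−0.011000) × (1−0.19) × (1−0.26) = 0.411563
P(Actuation path lost) [AND] = 0.28 × 0.05 = 0.014000
P(Autonomous vehicle fails to stop) [AND] = 0.411563 × 0.014000 × 0.40 × 0.40 = 0.000922
Rounded to 4 decimal places: P(Autonomous vehicle fails to stop) ≈ 0.0009.

0.0009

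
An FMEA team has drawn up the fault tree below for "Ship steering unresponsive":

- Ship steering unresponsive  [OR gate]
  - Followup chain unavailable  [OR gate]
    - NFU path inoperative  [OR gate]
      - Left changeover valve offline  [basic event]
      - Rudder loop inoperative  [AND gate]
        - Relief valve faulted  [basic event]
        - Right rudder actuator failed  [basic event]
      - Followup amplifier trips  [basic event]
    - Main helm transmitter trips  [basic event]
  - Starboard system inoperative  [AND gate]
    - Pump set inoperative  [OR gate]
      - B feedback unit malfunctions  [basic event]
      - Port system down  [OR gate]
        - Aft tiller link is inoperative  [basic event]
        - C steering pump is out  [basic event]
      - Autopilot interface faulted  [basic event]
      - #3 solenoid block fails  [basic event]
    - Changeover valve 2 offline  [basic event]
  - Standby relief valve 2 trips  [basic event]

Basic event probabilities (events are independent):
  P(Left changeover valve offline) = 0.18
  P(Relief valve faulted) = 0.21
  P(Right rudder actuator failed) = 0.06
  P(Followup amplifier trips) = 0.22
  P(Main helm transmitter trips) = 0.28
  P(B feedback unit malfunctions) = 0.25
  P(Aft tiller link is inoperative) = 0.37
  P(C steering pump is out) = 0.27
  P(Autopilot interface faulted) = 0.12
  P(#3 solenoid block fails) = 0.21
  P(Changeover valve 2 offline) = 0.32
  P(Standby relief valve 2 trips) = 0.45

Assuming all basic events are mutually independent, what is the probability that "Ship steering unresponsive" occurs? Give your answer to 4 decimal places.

P(Rudder loop inoperative) [AND] = 0.21 × 0.06 = 0.012600
P(NFU path inoperative) [OR] = 1 − (1−0.18) × (1−0.012600) × (1−0.22) = 0.368459
P(Followup chain unavailable) [OR] = 1 − (1−0.368459) × (1−0.28) = 0.545290
P(Port system down) [OR] = 1 − (1−0.37) × (1−0.27) = 0.540100
P(Pump set inoperative) [OR] = 1 − (1−0.25) × (1−0.540100) × (1−0.12) × (1−0.21) = 0.760208
P(Starboard system inoperative) [AND] = 0.760208 × 0.32 = 0.243267
P(Ship steering unresponsive) [OR] = 1 − (1−0.545290) × (1−0.243267) × (1−0.45) = 0.810748
Rounded to 4 decimal places: P(Ship steering unresponsive) ≈ 0.8107.

0.8107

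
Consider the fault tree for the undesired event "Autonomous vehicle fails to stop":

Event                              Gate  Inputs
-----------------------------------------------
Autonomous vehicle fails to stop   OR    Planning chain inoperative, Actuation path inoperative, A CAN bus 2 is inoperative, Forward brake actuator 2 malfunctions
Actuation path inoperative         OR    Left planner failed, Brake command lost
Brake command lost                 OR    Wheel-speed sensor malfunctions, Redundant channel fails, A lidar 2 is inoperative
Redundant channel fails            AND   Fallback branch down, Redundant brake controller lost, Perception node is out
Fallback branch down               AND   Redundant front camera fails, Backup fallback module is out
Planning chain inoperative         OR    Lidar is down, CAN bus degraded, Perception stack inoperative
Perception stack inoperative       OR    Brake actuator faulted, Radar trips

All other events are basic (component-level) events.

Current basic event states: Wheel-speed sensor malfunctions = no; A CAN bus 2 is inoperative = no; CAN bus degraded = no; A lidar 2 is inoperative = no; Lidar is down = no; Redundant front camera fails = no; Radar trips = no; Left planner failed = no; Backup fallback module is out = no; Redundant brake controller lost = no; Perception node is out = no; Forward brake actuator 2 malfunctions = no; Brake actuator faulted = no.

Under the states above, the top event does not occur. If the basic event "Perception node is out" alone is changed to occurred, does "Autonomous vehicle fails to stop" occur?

No

Counterfactual: set "Perception node is out" to occurred.
Perception stack inoperative [OR]: Brake actuator faulted=not, Radar trips=not → no input occurs → does not occur.
Planning chain inoperative [OR]: Lidar is down=not, CAN bus degraded=not, Perception stack inoperative=not → no input occurs → does not occur.
Fallback branch down [AND]: Redundant front camera fails=not, Backup fallback module is out=not → not all inputs occur → does not occur.
Redundant channel fails [AND]: Fallback branch down=not, Redundant brake controller lost=not, Perception node is out=occurs → not all inputs occur → does not occur.
Brake command lost [OR]: Wheel-speed sensor malfunctions=not, Redundant channel fails=not, A lidar 2 is inoperative=not → no input occurs → does not occur.
Actuation path inoperative [OR]: Left planner failed=not, Brake command lost=not → no input occurs → does not occur.
Autonomous vehicle fails to stop [OR]: Planning chain inoperative=not, Actuation path inoperative=not, A CAN bus 2 is inoperative=not, Forward brake actuator 2 malfunctions=not → no input occurs → does not occur.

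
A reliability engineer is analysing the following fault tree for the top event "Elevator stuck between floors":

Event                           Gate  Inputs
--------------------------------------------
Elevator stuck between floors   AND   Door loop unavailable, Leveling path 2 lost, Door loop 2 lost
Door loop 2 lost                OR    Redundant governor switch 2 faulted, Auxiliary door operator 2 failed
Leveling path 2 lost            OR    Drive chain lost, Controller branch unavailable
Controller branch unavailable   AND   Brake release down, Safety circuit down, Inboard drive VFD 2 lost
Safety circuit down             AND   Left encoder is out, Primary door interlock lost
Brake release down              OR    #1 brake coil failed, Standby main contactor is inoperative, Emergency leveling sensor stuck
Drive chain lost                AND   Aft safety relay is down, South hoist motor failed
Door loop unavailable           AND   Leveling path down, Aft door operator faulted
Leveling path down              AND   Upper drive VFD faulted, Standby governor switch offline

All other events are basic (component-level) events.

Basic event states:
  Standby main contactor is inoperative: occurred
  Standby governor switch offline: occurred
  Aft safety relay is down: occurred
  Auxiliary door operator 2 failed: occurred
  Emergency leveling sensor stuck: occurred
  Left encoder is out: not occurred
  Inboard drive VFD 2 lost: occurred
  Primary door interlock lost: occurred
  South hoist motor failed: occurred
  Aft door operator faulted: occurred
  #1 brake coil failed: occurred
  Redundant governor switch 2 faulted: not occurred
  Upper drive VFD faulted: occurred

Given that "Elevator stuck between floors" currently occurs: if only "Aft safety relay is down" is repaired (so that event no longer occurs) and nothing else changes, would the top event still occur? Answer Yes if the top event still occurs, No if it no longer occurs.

Counterfactual: set "Aft safety relay is down" to not occurred.
Leveling path down [AND]: Upper drive VFD faulted=occurs, Standby governor switch offline=occurs → all inputs occur → occurs.
Door loop unavailable [AND]: Leveling path down=occurs, Aft door operator faulted=occurs → all inputs occur → occurs.
Drive chain lost [AND]: Aft safety relay is down=not, South hoist motor failed=occurs → not all inputs occur → does not occur.
Brake release down [OR]: #1 brake coil failed=occurs, Standby main contactor is inoperative=occurs, Emergency leveling sensor stuck=occurs → at least one input occurs → occurs.
Safety circuit down [AND]: Left encoder is out=not, Primary door interlock lost=occurs → not all inputs occur → does not occur.
Controller branch unavailable [AND]: Brake release down=occurs, Safety circuit down=not, Inboard drive VFD 2 lost=occurs → not all inputs occur → does not occur.
Leveling path 2 lost [OR]: Drive chain lost=not, Controller branch unavailable=not → no input occurs → does not occur.
Door loop 2 lost [OR]: Redundant governor switch 2 faulted=not, Auxiliary door operator 2 failed=occurs → at least one input occurs → occurs.
Elevator stuck between floors [AND]: Door loop unavailable=occurs, Leveling path 2 lost=not, Door loop 2 lost=occurs → not all inputs occur → does not occur.

No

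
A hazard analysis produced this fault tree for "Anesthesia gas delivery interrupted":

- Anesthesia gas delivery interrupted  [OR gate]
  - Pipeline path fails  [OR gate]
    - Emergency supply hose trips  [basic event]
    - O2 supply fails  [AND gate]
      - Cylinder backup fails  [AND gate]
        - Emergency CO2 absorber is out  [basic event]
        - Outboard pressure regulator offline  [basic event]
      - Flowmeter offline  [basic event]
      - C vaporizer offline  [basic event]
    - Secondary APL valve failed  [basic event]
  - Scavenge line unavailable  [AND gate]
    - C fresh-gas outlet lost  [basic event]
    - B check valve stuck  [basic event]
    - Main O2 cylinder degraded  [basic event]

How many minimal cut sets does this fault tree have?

Cylinder backup fails [AND]: one cut set from each child combined → 1 × 1 = 1 cut set(s).
O2 supply fails [AND]: one cut set from each child combined → 1 × 1 × 1 = 1 cut set(s).
Pipeline path fails [OR]: union of children's cut sets → 3 cut set(s).
Scavenge line unavailable [AND]: one cut set from each child combined → 1 × 1 × 1 = 1 cut set(s).
Anesthesia gas delivery interrupted [OR]: union of children's cut sets → 4 cut set(s).
Minimal cut sets: {Emergency supply hose trips}; {C vaporizer offline, Emergency CO2 absorber is out, Flowmeter offline, Outboard pressure regulator offline}; {Secondary APL valve failed}; {B check valve stuck, C fresh-gas outlet lost, Main O2 cylinder degraded}.

4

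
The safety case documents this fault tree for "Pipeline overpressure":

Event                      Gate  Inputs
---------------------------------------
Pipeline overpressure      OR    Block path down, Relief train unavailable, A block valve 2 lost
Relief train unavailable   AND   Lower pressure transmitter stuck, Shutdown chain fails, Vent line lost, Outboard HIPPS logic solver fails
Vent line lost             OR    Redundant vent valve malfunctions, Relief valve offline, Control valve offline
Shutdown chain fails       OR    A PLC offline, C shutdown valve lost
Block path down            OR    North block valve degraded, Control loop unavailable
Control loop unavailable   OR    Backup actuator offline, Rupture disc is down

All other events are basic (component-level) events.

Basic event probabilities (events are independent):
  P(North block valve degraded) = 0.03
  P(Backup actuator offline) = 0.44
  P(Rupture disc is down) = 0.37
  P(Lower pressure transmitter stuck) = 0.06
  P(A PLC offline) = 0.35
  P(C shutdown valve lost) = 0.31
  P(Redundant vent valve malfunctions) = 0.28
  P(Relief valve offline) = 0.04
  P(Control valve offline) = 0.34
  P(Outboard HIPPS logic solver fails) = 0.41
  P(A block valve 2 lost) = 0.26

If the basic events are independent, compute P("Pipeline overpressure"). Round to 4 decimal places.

P(Control loop unavailable) [OR] = 1 − (1−0.44) × (1−0.37) = 0.647200
P(Block path down) [OR] = 1 − (1−0.03) × (1−0.647200) = 0.657784
P(Shutdown chain fails) [OR] = 1 − (1−0.35) × (1−0.31) = 0.551500
P(Vent line lost) [OR] = 1 − (1−0.28) × (1−0.04) × (1−0.34) = 0.543808
P(Relief train unavailable) [AND] = 0.06 × 0.551500 × 0.543808 × 0.41 = 0.007378
P(Pipeline overpressure) [OR] = 1 − (1−0.657784) × (1−0.007378) × (1−0.26) = 0.748629
Rounded to 4 decimal places: P(Pipeline overpressure) ≈ 0.7486.

0.7486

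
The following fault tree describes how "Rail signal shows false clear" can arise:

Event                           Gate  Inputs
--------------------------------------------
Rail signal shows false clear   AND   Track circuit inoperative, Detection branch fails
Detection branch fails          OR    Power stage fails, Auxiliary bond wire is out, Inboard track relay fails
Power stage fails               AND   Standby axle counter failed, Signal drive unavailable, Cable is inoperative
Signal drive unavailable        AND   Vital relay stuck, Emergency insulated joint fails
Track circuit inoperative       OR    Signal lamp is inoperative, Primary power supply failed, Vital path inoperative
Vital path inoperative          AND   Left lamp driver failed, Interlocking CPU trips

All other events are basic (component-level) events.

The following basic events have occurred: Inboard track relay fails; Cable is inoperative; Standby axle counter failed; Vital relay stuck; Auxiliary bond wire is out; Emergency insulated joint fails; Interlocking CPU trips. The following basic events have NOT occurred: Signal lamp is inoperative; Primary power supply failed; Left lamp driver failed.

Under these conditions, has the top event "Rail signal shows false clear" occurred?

No

Vital path inoperative [AND]: Left lamp driver failed=not, Interlocking CPU trips=occurs → not all inputs occur → does not occur.
Track circuit inoperative [OR]: Signal lamp is inoperative=not, Primary power supply failed=not, Vital path inoperative=not → no input occurs → does not occur.
Signal drive unavailable [AND]: Vital relay stuck=occurs, Emergency insulated joint fails=occurs → all inputs occur → occurs.
Power stage fails [AND]: Standby axle counter failed=occurs, Signal drive unavailable=occurs, Cable is inoperative=occurs → all inputs occur → occurs.
Detection branch fails [OR]: Power stage fails=occurs, Auxiliary bond wire is out=occurs, Inboard track relay fails=occurs → at least one input occurs → occurs.
Rail signal shows false clear [AND]: Track circuit inoperative=not, Detection branch fails=occurs → not all inputs occur → does not occur.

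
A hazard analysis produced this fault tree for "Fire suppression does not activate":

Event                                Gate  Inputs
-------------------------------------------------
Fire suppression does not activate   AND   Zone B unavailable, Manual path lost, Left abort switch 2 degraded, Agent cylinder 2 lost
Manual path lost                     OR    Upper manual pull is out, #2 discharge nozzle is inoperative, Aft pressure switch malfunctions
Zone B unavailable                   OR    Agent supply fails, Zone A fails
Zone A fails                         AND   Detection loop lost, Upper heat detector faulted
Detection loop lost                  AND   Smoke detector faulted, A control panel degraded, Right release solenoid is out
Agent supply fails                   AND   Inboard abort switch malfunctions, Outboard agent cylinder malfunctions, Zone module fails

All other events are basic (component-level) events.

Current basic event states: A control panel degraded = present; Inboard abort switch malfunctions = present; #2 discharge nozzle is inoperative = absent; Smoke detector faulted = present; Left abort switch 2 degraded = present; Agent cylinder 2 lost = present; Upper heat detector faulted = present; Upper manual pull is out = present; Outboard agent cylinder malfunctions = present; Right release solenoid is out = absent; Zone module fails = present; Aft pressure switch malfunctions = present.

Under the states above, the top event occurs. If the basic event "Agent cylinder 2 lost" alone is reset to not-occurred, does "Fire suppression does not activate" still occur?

No

Counterfactual: set "Agent cylinder 2 lost" to not occurred.
Agent supply fails [AND]: Inboard abort switch malfunctions=occurs, Outboard agent cylinder malfunctions=occurs, Zone module fails=occurs → all inputs occur → occurs.
Detection loop lost [AND]: Smoke detector faulted=occurs, A control panel degraded=occurs, Right release solenoid is out=not → not all inputs occur → does not occur.
Zone A fails [AND]: Detection loop lost=not, Upper heat detector faulted=occurs → not all inputs occur → does not occur.
Zone B unavailable [OR]: Agent supply fails=occurs, Zone A fails=not → at least one input occurs → occurs.
Manual path lost [OR]: Upper manual pull is out=occurs, #2 discharge nozzle is inoperative=not, Aft pressure switch malfunctions=occurs → at least one input occurs → occurs.
Fire suppression does not activate [AND]: Zone B unavailable=occurs, Manual path lost=occurs, Left abort switch 2 degraded=occurs, Agent cylinder 2 lost=not → not all inputs occur → does not occur.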